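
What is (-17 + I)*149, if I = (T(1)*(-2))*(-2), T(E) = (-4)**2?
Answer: 7003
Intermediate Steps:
T(E) = 16
I = 64 (I = (16*(-2))*(-2) = -32*(-2) = 64)
(-17 + I)*149 = (-17 + 64)*149 = 47*149 = 7003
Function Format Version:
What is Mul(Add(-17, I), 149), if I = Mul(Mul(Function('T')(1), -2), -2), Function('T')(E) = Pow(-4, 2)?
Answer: 7003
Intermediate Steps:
Function('T')(E) = 16
I = 64 (I = Mul(Mul(16, -2), -2) = Mul(-32, -2) = 64)
Mul(Add(-17, I), 149) = Mul(Add(-17, 64), 149) = Mul(47, 149) = 7003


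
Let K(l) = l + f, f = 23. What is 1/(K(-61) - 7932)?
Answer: -1/7970 ≈ -0.00012547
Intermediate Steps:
K(l) = 23 + l (K(l) = l + 23 = 23 + l)
1/(K(-61) - 7932) = 1/((23 - 61) - 7932) = 1/(-38 - 7932) = 1/(-7970) = -1/7970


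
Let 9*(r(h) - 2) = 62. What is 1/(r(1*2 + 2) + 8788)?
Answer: 9/79172 ≈ 0.00011368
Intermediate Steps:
r(h) = 80/9 (r(h) = 2 + (⅑)*62 = 2 + 62/9 = 80/9)
1/(r(1*2 + 2) + 8788) = 1/(80/9 + 8788) = 1/(79172/9) = 9/79172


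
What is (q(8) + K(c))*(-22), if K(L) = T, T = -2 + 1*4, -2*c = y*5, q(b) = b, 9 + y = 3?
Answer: -220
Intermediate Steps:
y = -6 (y = -9 + 3 = -6)
c = 15 (c = -(-3)*5 = -½*(-30) = 15)
T = 2 (T = -2 + 4 = 2)
K(L) = 2
(q(8) + K(c))*(-22) = (8 + 2)*(-22) = 10*(-22) = -220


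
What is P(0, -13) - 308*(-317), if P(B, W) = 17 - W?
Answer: 97666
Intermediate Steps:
P(0, -13) - 308*(-317) = (17 - 1*(-13)) - 308*(-317) = (17 + 13) + 97636 = 30 + 97636 = 97666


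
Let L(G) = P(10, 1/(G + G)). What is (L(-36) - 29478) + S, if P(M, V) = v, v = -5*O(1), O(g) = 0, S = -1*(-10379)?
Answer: -19099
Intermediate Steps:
S = 10379
v = 0 (v = -5*0 = 0)
P(M, V) = 0
L(G) = 0
(L(-36) - 29478) + S = (0 - 29478) + 10379 = -29478 + 10379 = -19099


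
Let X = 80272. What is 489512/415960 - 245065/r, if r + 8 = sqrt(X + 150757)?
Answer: -17560944003/2401805035 - 49013*sqrt(231029)/46193 ≈ -517.31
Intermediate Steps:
r = -8 + sqrt(231029) (r = -8 + sqrt(80272 + 150757) = -8 + sqrt(231029) ≈ 472.65)
489512/415960 - 245065/r = 489512/415960 - 245065/(-8 + sqrt(231029)) = 489512*(1/415960) - 245065/(-8 + sqrt(231029)) = 61189/51995 - 245065/(-8 + sqrt(231029))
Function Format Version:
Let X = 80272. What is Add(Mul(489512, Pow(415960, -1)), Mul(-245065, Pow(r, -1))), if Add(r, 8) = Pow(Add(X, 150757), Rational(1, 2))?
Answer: Add(Rational(-17560944003, 2401805035), Mul(Rational(-49013, 46193), Pow(231029, Rational(1, 2)))) ≈ -517.31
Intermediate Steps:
r = Add(-8, Pow(231029, Rational(1, 2))) (r = Add(-8, Pow(Add(80272, 150757), Rational(1, 2))) = Add(-8, Pow(231029, Rational(1, 2))) ≈ 472.65)
Add(Mul(489512, Pow(415960, -1)), Mul(-245065, Pow(r, -1))) = Add(Mul(489512, Pow(415960, -1)), Mul(-245065, Pow(Add(-8, Pow(231029, Rational(1, 2))), -1))) = Add(Mul(489512, Rational(1, 415960)), Mul(-245065, Pow(Add(-8, Pow(231029, Rational(1, 2))), -1))) = Add(Rational(61189, 51995), Mul(-245065, Pow(Add(-8, Pow(231029, Rational(1, 2))), -1)))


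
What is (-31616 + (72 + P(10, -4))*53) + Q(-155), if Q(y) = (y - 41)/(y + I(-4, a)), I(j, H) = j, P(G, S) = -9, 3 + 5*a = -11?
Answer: -4495847/159 ≈ -28276.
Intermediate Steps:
a = -14/5 (a = -3/5 + (1/5)*(-11) = -3/5 - 11/5 = -14/5 ≈ -2.8000)
Q(y) = (-41 + y)/(-4 + y) (Q(y) = (y - 41)/(y - 4) = (-41 + y)/(-4 + y))
(-31616 + (72 + P(10, -4))*53) + Q(-155) = (-31616 + (72 - 9)*53) + (-41 - 155)/(-4 - 155) = (-31616 + 63*53) - 196/(-159) = (-31616 + 3339) - 1/159*(-196) = -28277 + 196/159 = -4495847/159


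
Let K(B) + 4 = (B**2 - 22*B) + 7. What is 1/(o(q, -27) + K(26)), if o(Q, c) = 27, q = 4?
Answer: 1/134 ≈ 0.0074627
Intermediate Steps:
K(B) = 3 + B**2 - 22*B (K(B) = -4 + ((B**2 - 22*B) + 7) = -4 + (7 + B**2 - 22*B) = 3 + B**2 - 22*B)
1/(o(q, -27) + K(26)) = 1/(27 + (3 + 26**2 - 22*26)) = 1/(27 + (3 + 676 - 572)) = 1/(27 + 107) = 1/134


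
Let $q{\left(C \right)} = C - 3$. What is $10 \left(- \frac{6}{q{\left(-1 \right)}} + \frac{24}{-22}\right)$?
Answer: $\frac{45}{11} \approx 4.0909$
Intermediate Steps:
$q{\left(C \right)} = -3 + C$
$10 \left(- \frac{6}{q{\left(-1 \right)}} + \frac{24}{-22}\right) = 10 \left(- \frac{6}{-3 - 1} + \frac{24}{-22}\right) = 10 \left(- \frac{6}{-4} + 24 \left(- \frac{1}{22}\right)\right) = 10 \left(\left(-6\right) \left(- \frac{1}{4}\right) - \frac{12}{11}\right) = 10 \left(\frac{3}{2} - \frac{12}{11}\right) = 10 \cdot \frac{9}{22} = \frac{45}{11}$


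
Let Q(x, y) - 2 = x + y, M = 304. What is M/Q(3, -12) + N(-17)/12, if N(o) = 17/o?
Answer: -3655/84 ≈ -43.512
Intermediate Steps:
Q(x, y) = 2 + x + y (Q(x, y) = 2 + (x + y) = 2 + x + y)
M/Q(3, -12) + N(-17)/12 = 304/(2 + 3 - 12) + (17/(-17))/12 = 304/(-7) + (17*(-1/17))*(1/12) = 304*(-⅐) - 1*1/12 = -304/7 - 1/12 = -3655/84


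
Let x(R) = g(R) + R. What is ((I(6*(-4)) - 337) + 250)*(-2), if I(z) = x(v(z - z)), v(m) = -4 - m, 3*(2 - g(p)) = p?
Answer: 526/3 ≈ 175.33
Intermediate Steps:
g(p) = 2 - p/3
x(R) = 2 + 2*R/3 (x(R) = (2 - R/3) + R = 2 + 2*R/3)
I(z) = -2/3 (I(z) = 2 + 2*(-4 - (z - z))/3 = 2 + 2*(-4 - 1*0)/3 = 2 + 2*(-4 + 0)/3 = 2 + (2/3)*(-4) = 2 - 8/3 = -2/3)
((I(6*(-4)) - 337) + 250)*(-2) = ((-2/3 - 337) + 250)*(-2) = (-1013/3 + 250)*(-2) = -263/3*(-2) = 526/3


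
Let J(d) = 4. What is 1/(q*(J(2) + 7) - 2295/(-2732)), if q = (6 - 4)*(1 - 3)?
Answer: -2732/117913 ≈ -0.023170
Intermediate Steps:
q = -4 (q = 2*(-2) = -4)
1/(q*(J(2) + 7) - 2295/(-2732)) = 1/(-4*(4 + 7) - 2295/(-2732)) = 1/(-4*11 - 2295*(-1/2732)) = 1/(-44 + 2295/2732) = 1/(-117913/2732) = -2732/117913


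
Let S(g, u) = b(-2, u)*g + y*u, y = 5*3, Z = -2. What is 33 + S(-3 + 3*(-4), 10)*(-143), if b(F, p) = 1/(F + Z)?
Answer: -87813/4 ≈ -21953.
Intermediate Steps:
y = 15
b(F, p) = 1/(-2 + F) (b(F, p) = 1/(F - 2) = 1/(-2 + F))
S(g, u) = 15*u - g/4 (S(g, u) = g/(-2 - 2) + 15*u = g/(-4) + 15*u = -g/4 + 15*u = 15*u - g/4)
33 + S(-3 + 3*(-4), 10)*(-143) = 33 + (15*10 - (-3 + 3*(-4))/4)*(-143) = 33 + (150 - (-3 - 12)/4)*(-143) = 33 + (150 - ¼*(-15))*(-143) = 33 + (150 + 15/4)*(-143) = 33 + (615/4)*(-143) = 33 - 87945/4 = -87813/4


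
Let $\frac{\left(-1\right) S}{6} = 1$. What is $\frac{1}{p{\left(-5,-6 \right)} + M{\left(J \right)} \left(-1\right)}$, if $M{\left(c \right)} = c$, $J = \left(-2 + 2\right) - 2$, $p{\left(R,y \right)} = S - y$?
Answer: $\frac{1}{2} \approx 0.5$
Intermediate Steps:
$S = -6$ ($S = \left(-6\right) 1 = -6$)
$p{\left(R,y \right)} = -6 - y$
$J = -2$ ($J = 0 - 2 = -2$)
$\frac{1}{p{\left(-5,-6 \right)} + M{\left(J \right)} \left(-1\right)} = \frac{1}{\left(-6 - -6\right) - -2} = \frac{1}{\left(-6 + 6\right) + 2} = \frac{1}{0 + 2} = \frac{1}{2}$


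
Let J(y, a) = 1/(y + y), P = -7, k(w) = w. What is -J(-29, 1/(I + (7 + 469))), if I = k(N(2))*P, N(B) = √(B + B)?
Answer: 1/58 ≈ 0.017241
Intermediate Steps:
N(B) = √2*√B (N(B) = √(2*B) = √2*√B)
I = -14 (I = (√2*√2)*(-7) = 2*(-7) = -14)
J(y, a) = 1/(2*y)
-J(-29, 1/(I + (7 + 469))) = -1/(2*(-29)) = -(-1)/(2*29) = -1*(-1/58) = 1/58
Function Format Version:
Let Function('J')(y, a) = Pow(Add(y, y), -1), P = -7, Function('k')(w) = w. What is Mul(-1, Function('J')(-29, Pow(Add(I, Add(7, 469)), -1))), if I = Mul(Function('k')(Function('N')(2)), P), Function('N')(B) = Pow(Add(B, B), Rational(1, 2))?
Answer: Rational(1, 58) ≈ 0.017241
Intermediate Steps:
Function('N')(B) = Mul(Pow(2, Rational(1, 2)), Pow(B, Rational(1, 2))) (Function('N')(B) = Pow(Mul(2, B), Rational(1, 2)) = Mul(Pow(2, Rational(1, 2)), Pow(B, Rational(1, 2))))
I = -14 (I = Mul(Mul(Pow(2, Rational(1, 2)), Pow(2, Rational(1, 2))), -7) = Mul(2, -7) = -14)
Function('J')(y, a) = Mul(Rational(1, 2), Pow(y, -1)) (Function('J')(y, a) = Pow(Mul(2, y), -1) = Mul(Rational(1, 2), Pow(y, -1)))
Mul(-1, Function('J')(-29, Pow(Add(I, Add(7, 469)), -1))) = Mul(-1, Mul(Rational(1, 2), Pow(-29, -1))) = Mul(-1, Mul(Rational(1, 2), Rational(-1, 29))) = Mul(-1, Rational(-1, 58)) = Rational(1, 58)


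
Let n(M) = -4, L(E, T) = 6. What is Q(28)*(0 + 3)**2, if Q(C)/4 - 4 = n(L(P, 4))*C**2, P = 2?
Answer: -112752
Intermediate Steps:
Q(C) = 16 - 16*C**2 (Q(C) = 16 + 4*(-4*C**2) = 16 - 16*C**2)
Q(28)*(0 + 3)**2 = (16 - 16*28**2)*(0 + 3)**2 = (16 - 16*784)*3**2 = (16 - 12544)*9 = -12528*9 = -112752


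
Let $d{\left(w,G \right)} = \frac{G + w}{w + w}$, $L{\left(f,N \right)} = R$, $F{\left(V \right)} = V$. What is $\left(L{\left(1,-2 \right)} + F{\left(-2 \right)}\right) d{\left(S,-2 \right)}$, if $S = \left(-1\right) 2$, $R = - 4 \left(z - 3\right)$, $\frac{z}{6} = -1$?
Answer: $34$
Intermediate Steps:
$z = -6$ ($z = 6 \left(-1\right) = -6$)
$R = 36$ ($R = - 4 \left(-6 - 3\right) = \left(-4\right) \left(-9\right) = 36$)
$L{\left(f,N \right)} = 36$
$S = -2$
$d{\left(w,G \right)} = \frac{G + w}{2 w}$
$\left(L{\left(1,-2 \right)} + F{\left(-2 \right)}\right) d{\left(S,-2 \right)} = \left(36 - 2\right) \frac{-2 - 2}{2 \left(-2\right)} = 34 \cdot \frac{1}{2} \left(- \frac{1}{2}\right) \left(-4\right) = 34 \cdot 1 = 34$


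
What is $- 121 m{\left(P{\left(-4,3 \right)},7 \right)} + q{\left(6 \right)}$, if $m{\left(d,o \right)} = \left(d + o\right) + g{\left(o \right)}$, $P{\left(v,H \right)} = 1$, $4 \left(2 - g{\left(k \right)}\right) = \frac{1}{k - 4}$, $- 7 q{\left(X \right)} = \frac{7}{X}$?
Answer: $- \frac{14401}{12} \approx -1200.1$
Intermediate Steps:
$q{\left(X \right)} = - \frac{1}{X}$ ($q{\left(X \right)} = - \frac{7 \frac{1}{X}}{7} = - \frac{1}{X}$)
$g{\left(k \right)} = 2 - \frac{1}{4 \left(-4 + k\right)}$ ($g{\left(k \right)} = 2 - \frac{1}{4 \left(k - 4\right)} = 2 - \frac{1}{4 \left(-4 + k\right)}$)
$m{\left(d,o \right)} = d + o + \frac{-33 + 8 o}{4 \left(-4 + o\right)}$ ($m{\left(d,o \right)} = \left(d + o\right) + \frac{-33 + 8 o}{4 \left(-4 + o\right)} = d + o + \frac{-33 + 8 o}{4 \left(-4 + o\right)}$)
$- 121 m{\left(P{\left(-4,3 \right)},7 \right)} + q{\left(6 \right)} = - 121 \frac{- \frac{33}{4} + 2 \cdot 7 + \left(-4 + 7\right) \left(1 + 7\right)}{-4 + 7} - \frac{1}{6} = - 121 \frac{- \frac{33}{4} + 14 + 3 \cdot 8}{3} - \frac{1}{6} = - 121 \frac{- \frac{33}{4} + 14 + 24}{3} - \frac{1}{6} = - 121 \cdot \frac{1}{3} \cdot \frac{119}{4} - \frac{1}{6} = \left(-121\right) \frac{119}{12} - \frac{1}{6} = - \frac{14399}{12} - \frac{1}{6} = - \frac{14401}{12}$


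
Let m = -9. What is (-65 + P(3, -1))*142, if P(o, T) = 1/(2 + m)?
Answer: -64752/7 ≈ -9250.3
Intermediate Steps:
P(o, T) = -⅐ (P(o, T) = 1/(2 - 9) = 1/(-7) = -⅐)
(-65 + P(3, -1))*142 = (-65 - ⅐)*142 = -456/7*142 = -64752/7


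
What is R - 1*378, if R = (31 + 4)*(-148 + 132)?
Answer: -938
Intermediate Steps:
R = -560 (R = 35*(-16) = -560)
R - 1*378 = -560 - 1*378 = -560 - 378 = -938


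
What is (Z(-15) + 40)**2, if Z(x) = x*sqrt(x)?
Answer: -1775 - 1200*I*sqrt(15) ≈ -1775.0 - 4647.6*I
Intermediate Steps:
Z(x) = x**(3/2)
(Z(-15) + 40)**2 = ((-15)**(3/2) + 40)**2 = (-15*I*sqrt(15) + 40)**2 = (40 - 15*I*sqrt(15))**2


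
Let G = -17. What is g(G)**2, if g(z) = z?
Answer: 289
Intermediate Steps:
g(G)**2 = (-17)**2 = 289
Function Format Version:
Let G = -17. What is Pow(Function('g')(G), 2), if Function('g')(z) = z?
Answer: 289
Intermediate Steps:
Pow(Function('g')(G), 2) = Pow(-17, 2) = 289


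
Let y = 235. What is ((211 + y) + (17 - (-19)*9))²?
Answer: 401956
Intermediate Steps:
((211 + y) + (17 - (-19)*9))² = ((211 + 235) + (17 - (-19)*9))² = (446 + (17 - 1*(-171)))² = (446 + (17 + 171))² = (446 + 188)² = 634² = 401956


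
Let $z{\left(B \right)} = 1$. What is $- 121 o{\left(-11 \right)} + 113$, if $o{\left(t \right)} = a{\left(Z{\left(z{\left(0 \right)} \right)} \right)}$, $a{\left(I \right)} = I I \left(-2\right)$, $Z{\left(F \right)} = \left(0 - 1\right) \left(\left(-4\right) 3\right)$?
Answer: $34961$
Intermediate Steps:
$Z{\left(F \right)} = 12$ ($Z{\left(F \right)} = \left(-1\right) \left(-12\right) = 12$)
$a{\left(I \right)} = - 2 I^{2}$ ($a{\left(I \right)} = I^{2} \left(-2\right) = - 2 I^{2}$)
$o{\left(t \right)} = -288$ ($o{\left(t \right)} = - 2 \cdot 12^{2} = \left(-2\right) 144 = -288$)
$- 121 o{\left(-11 \right)} + 113 = \left(-121\right) \left(-288\right) + 113 = 34848 + 113 = 34961$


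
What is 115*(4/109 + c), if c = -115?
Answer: -1441065/109 ≈ -13221.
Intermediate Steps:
115*(4/109 + c) = 115*(4/109 - 115) = 115*(-12531/109) = -1441065/109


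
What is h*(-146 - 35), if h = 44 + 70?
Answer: -20634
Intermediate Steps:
h = 114
h*(-146 - 35) = 114*(-146 - 35) = 114*(-181) = -20634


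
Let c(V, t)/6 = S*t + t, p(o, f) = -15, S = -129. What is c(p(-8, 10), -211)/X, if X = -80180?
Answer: -192/95 ≈ -2.0211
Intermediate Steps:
c(V, t) = -768*t (c(V, t) = 6*(-129*t + t) = 6*(-128*t) = -768*t)
c(p(-8, 10), -211)/X = -768*(-211)/(-80180) = 162048*(-1/80180) = -192/95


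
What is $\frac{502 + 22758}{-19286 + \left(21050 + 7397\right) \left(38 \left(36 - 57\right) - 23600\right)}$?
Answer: $- \frac{5815}{173517298} \approx -3.3512 \cdot 10^{-5}$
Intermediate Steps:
$\frac{502 + 22758}{-19286 + \left(21050 + 7397\right) \left(38 \left(36 - 57\right) - 23600\right)} = \frac{23260}{-19286 + 28447 \left(38 \left(36 - 57\right) - 23600\right)} = \frac{23260}{-19286 + 28447 \left(38 \left(-21\right) - 23600\right)} = \frac{23260}{-19286 + 28447 \left(-798 - 23600\right)} = \frac{23260}{-19286 + 28447 \left(-24398\right)} = \frac{23260}{-19286 - 694049906} = \frac{23260}{-694069192} = 23260 \left(- \frac{1}{694069192}\right) = - \frac{5815}{173517298}$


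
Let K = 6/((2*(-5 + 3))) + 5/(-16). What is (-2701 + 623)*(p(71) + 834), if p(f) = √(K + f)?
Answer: -1733052 - 3117*√123/2 ≈ -1.7503e+6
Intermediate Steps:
K = -29/16 (K = 6/((2*(-2))) + 5*(-1/16) = 6/(-4) - 5/16 = 6*(-¼) - 5/16 = -3/2 - 5/16 = -29/16 ≈ -1.8125)
p(f) = √(-29/16 + f)
(-2701 + 623)*(p(71) + 834) = (-2701 + 623)*(√(-29 + 16*71)/4 + 834) = -2078*(√(-29 + 1136)/4 + 834) = -2078*(√1107/4 + 834) = -2078*((3*√123)/4 + 834) = -2078*(3*√123/4 + 834) = -2078*(834 + 3*√123/4) = -1733052 - 3117*√123/2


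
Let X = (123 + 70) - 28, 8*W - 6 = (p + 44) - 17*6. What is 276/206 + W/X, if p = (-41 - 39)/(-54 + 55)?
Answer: 1277/1030 ≈ 1.2398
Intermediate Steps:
p = -80 (p = -80/1 = -80*1 = -80)
W = -33/2 (W = ¾ + ((-80 + 44) - 17*6)/8 = ¾ + (-36 - 102)/8 = ¾ + (⅛)*(-138) = ¾ - 69/4 = -33/2 ≈ -16.500)
X = 165 (X = 193 - 28 = 165)
276/206 + W/X = 276/206 - 33/2/165 = 276*(1/206) - 33/2*1/165 = 138/103 - ⅒ = 1277/1030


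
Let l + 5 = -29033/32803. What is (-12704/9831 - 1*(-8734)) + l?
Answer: 2814280698862/322486293 ≈ 8726.8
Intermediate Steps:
l = -193048/32803 (l = -5 - 29033/32803 = -193048/32803 ≈ -5.8851)
(-12704/9831 - 1*(-8734)) + l = (-12704/9831 - 1*(-8734)) - 193048/32803 = (-12704*1/9831 + 8734) - 193048/32803 = (-12704/9831 + 8734) - 193048/32803 = 85851250/9831 - 193048/32803 = 2814280698862/322486293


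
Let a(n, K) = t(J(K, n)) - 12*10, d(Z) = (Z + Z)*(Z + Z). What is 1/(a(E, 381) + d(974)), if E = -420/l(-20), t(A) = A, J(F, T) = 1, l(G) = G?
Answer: 1/3794585 ≈ 2.6353e-7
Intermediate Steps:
E = 21 (E = -420/(-20) = -420*(-1/20) = 21)
d(Z) = 4*Z² (d(Z) = (2*Z)*(2*Z) = 4*Z²)
a(n, K) = -119 (a(n, K) = 1 - 12*10 = 1 - 120 = -119)
1/(a(E, 381) + d(974)) = 1/(-119 + 4*974²) = 1/(-119 + 4*948676) = 1/(-119 + 3794704) = 1/3794585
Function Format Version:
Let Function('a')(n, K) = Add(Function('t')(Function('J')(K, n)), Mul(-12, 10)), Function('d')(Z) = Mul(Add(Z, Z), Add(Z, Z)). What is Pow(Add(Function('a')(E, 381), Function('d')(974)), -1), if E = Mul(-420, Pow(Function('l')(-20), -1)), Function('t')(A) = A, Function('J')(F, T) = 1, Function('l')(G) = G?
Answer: Rational(1, 3794585) ≈ 2.6353e-7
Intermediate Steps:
E = 21 (E = Mul(-420, Pow(-20, -1)) = Mul(-420, Rational(-1, 20)) = 21)
Function('d')(Z) = Mul(4, Pow(Z, 2)) (Function('d')(Z) = Mul(Mul(2, Z), Mul(2, Z)) = Mul(4, Pow(Z, 2)))
Function('a')(n, K) = -119 (Function('a')(n, K) = Add(1, Mul(-12, 10)) = Add(1, -120) = -119)
Pow(Add(Function('a')(E, 381), Function('d')(974)), -1) = Pow(Add(-119, Mul(4, Pow(974, 2))), -1) = Pow(Add(-119, Mul(4, 948676)), -1) = Pow(Add(-119, 3794704), -1) = Pow(3794585, -1) = Rational(1, 3794585)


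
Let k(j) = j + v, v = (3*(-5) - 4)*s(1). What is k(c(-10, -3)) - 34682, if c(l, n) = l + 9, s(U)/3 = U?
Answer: -34740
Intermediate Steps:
s(U) = 3*U
v = -57 (v = (3*(-5) - 4)*(3*1) = (-15 - 4)*3 = -19*3 = -57)
c(l, n) = 9 + l
k(j) = -57 + j (k(j) = j - 57 = -57 + j)
k(c(-10, -3)) - 34682 = (-57 + (9 - 10)) - 34682 = (-57 - 1) - 34682 = -58 - 34682 = -34740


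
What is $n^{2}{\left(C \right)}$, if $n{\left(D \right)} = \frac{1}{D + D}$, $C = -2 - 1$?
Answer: $\frac{1}{36} \approx 0.027778$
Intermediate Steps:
$C = -3$ ($C = -2 - 1 = -3$)
$n{\left(D \right)} = \frac{1}{2 D}$
$n^{2}{\left(C \right)} = \left(\frac{1}{2 \left(-3\right)}\right)^{2} = \left(\frac{1}{2} \left(- \frac{1}{3}\right)\right)^{2} = \left(- \frac{1}{6}\right)^{2} = \frac{1}{36}$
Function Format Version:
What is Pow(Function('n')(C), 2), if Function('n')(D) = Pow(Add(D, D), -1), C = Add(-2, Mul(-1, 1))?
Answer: Rational(1, 36) ≈ 0.027778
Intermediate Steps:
C = -3 (C = Add(-2, -1) = -3)
Function('n')(D) = Mul(Rational(1, 2), Pow(D, -1)) (Function('n')(D) = Pow(Mul(2, D), -1) = Mul(Rational(1, 2), Pow(D, -1)))
Pow(Function('n')(C), 2) = Pow(Mul(Rational(1, 2), Pow(-3, -1)), 2) = Pow(Mul(Rational(1, 2), Rational(-1, 3)), 2) = Pow(Rational(-1, 6), 2) = Rational(1, 36)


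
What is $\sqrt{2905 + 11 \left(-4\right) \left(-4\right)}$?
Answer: $\sqrt{3081} \approx 55.507$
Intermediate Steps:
$\sqrt{2905 + 11 \left(-4\right) \left(-4\right)} = \sqrt{2905 - -176} = \sqrt{2905 + 176} = \sqrt{3081}$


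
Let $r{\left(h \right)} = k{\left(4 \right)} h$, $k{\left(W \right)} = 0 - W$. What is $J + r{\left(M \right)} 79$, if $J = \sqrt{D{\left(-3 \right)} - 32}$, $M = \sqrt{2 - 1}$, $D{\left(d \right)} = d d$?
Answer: $-316 + i \sqrt{23} \approx -316.0 + 4.7958 i$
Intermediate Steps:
$D{\left(d \right)} = d^{2}$
$k{\left(W \right)} = - W$
$M = 1$ ($M = \sqrt{1} = 1$)
$J = i \sqrt{23}$ ($J = \sqrt{\left(-3\right)^{2} - 32} = \sqrt{9 - 32} = \sqrt{-23} = i \sqrt{23} \approx 4.7958 i$)
$r{\left(h \right)} = - 4 h$ ($r{\left(h \right)} = \left(-1\right) 4 h = - 4 h$)
$J + r{\left(M \right)} 79 = i \sqrt{23} + \left(-4\right) 1 \cdot 79 = i \sqrt{23} - 316 = -316 + i \sqrt{23}$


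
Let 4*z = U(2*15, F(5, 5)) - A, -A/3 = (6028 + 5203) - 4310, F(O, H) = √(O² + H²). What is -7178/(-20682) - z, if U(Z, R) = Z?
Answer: -215006057/41364 ≈ -5197.9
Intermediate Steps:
F(O, H) = √(H² + O²)
A = -20763 (A = -3*((6028 + 5203) - 4310) = -3*(11231 - 4310) = -3*6921 = -20763)
z = 20793/4 (z = (2*15 - 1*(-20763))/4 = (30 + 20763)/4 = (¼)*20793 = 20793/4 ≈ 5198.3)
-7178/(-20682) - z = -7178/(-20682) - 1*20793/4 = -7178*(-1/20682) - 20793/4 = 3589/10341 - 20793/4 = -215006057/41364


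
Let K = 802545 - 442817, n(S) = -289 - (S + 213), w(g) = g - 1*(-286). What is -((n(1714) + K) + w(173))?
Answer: -357971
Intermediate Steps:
w(g) = 286 + g (w(g) = g + 286 = 286 + g)
n(S) = -502 - S (n(S) = -289 - (213 + S) = -289 + (-213 - S) = -502 - S)
K = 359728
-((n(1714) + K) + w(173)) = -(((-502 - 1*1714) + 359728) + (286 + 173)) = -(((-502 - 1714) + 359728) + 459) = -((-2216 + 359728) + 459) = -(357512 + 459) = -1*357971 = -357971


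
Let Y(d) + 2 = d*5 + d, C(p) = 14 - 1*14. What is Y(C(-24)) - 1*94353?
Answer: -94355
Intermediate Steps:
C(p) = 0 (C(p) = 14 - 14 = 0)
Y(d) = -2 + 6*d (Y(d) = -2 + (d*5 + d) = -2 + (5*d + d) = -2 + 6*d)
Y(C(-24)) - 1*94353 = (-2 + 6*0) - 1*94353 = (-2 + 0) - 94353 = -2 - 94353 = -94355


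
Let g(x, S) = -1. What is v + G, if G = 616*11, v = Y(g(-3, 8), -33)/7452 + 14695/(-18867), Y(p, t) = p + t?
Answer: 158762389561/23432814 ≈ 6775.2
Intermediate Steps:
v = -18358103/23432814 (v = (-1 - 33)/7452 + 14695/(-18867) = -34*1/7452 + 14695*(-1/18867) = -17/3726 - 14695/18867 = -18358103/23432814 ≈ -0.78344)
G = 6776
v + G = -18358103/23432814 + 6776 = 158762389561/23432814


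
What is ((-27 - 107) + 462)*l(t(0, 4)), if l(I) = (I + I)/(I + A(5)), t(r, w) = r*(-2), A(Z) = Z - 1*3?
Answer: 0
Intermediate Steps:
A(Z) = -3 + Z (A(Z) = Z - 3 = -3 + Z)
t(r, w) = -2*r
l(I) = 2*I/(2 + I) (l(I) = (I + I)/(I + (-3 + 5)) = (2*I)/(I + 2) = (2*I)/(2 + I) = 2*I/(2 + I))
((-27 - 107) + 462)*l(t(0, 4)) = ((-27 - 107) + 462)*(2*(-2*0)/(2 - 2*0)) = (-134 + 462)*(2*0/(2 + 0)) = 328*(2*0/2) = 328*(2*0*(1/2)) = 328*0 = 0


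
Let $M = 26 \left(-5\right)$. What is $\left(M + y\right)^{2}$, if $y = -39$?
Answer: $28561$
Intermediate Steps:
$M = -130$
$\left(M + y\right)^{2} = \left(-130 - 39\right)^{2} = \left(-169\right)^{2} = 28561$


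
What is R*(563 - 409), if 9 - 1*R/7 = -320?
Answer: 354662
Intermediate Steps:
R = 2303 (R = 63 - 7*(-320) = 63 + 2240 = 2303)
R*(563 - 409) = 2303*(563 - 409) = 2303*154 = 354662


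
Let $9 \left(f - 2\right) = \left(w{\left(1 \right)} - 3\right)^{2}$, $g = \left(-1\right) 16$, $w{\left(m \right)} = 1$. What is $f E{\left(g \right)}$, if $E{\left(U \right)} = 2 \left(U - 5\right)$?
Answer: $- \frac{308}{3} \approx -102.67$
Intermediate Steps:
$g = -16$
$E{\left(U \right)} = -10 + 2 U$ ($E{\left(U \right)} = 2 \left(-5 + U\right) = -10 + 2 U$)
$f = \frac{22}{9}$ ($f = 2 + \frac{\left(1 - 3\right)^{2}}{9} = 2 + \frac{\left(-2\right)^{2}}{9} = 2 + \frac{1}{9} \cdot 4 = 2 + \frac{4}{9} = \frac{22}{9} \approx 2.4444$)
$f E{\left(g \right)} = \frac{22 \left(-10 + 2 \left(-16\right)\right)}{9} = \frac{22 \left(-10 - 32\right)}{9} = \frac{22}{9} \left(-42\right) = - \frac{308}{3}$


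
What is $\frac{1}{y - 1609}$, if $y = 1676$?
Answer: $\frac{1}{67} \approx 0.014925$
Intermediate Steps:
$\frac{1}{y - 1609} = \frac{1}{1676 - 1609} = \frac{1}{67}$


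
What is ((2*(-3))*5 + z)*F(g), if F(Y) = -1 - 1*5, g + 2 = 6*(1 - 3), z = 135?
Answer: -630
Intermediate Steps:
g = -14 (g = -2 + 6*(1 - 3) = -2 + 6*(-2) = -2 - 12 = -14)
F(Y) = -6 (F(Y) = -1 - 5 = -6)
((2*(-3))*5 + z)*F(g) = ((2*(-3))*5 + 135)*(-6) = (-6*5 + 135)*(-6) = (-30 + 135)*(-6) = 105*(-6) = -630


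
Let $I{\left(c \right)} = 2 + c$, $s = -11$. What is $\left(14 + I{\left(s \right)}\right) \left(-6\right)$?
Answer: $-30$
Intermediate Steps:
$\left(14 + I{\left(s \right)}\right) \left(-6\right) = \left(14 + \left(2 - 11\right)\right) \left(-6\right) = \left(14 - 9\right) \left(-6\right) = 5 \left(-6\right) = -30$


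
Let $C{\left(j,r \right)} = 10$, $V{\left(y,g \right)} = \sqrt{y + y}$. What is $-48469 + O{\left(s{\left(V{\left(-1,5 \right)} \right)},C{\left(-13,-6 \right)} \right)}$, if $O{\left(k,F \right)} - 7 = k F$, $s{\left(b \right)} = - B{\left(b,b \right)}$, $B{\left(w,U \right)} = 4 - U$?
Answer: $-48502 + 10 i \sqrt{2} \approx -48502.0 + 14.142 i$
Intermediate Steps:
$V{\left(y,g \right)} = \sqrt{2} \sqrt{y}$ ($V{\left(y,g \right)} = \sqrt{2 y} = \sqrt{2} \sqrt{y}$)
$s{\left(b \right)} = -4 + b$ ($s{\left(b \right)} = - (4 - b) = -4 + b$)
$O{\left(k,F \right)} = 7 + F k$ ($O{\left(k,F \right)} = 7 + k F = 7 + F k$)
$-48469 + O{\left(s{\left(V{\left(-1,5 \right)} \right)},C{\left(-13,-6 \right)} \right)} = -48469 + \left(7 + 10 \left(-4 + \sqrt{2} \sqrt{-1}\right)\right) = -48469 + \left(7 + 10 \left(-4 + \sqrt{2} i\right)\right) = -48469 + \left(7 + 10 \left(-4 + i \sqrt{2}\right)\right) = -48469 - \left(33 - 10 i \sqrt{2}\right) = -48502 + 10 i \sqrt{2}$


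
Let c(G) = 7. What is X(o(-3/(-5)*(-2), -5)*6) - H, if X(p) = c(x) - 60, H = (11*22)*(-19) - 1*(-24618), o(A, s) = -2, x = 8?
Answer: -20073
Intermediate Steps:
H = 20020 (H = 242*(-19) + 24618 = -4598 + 24618 = 20020)
X(p) = -53 (X(p) = 7 - 60 = -53)
X(o(-3/(-5)*(-2), -5)*6) - H = -53 - 1*20020 = -53 - 20020 = -20073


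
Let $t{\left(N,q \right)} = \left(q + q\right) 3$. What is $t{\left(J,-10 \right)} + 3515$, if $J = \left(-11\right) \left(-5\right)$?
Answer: $3455$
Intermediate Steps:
$J = 55$
$t{\left(N,q \right)} = 6 q$ ($t{\left(N,q \right)} = 2 q 3 = 6 q$)
$t{\left(J,-10 \right)} + 3515 = 6 \left(-10\right) + 3515 = -60 + 3515 = 3455$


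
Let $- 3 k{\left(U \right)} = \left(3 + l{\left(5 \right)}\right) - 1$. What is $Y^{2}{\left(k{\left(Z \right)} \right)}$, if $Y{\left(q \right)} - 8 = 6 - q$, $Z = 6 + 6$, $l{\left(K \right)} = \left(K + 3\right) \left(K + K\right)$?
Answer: $\frac{15376}{9} \approx 1708.4$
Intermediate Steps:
$l{\left(K \right)} = 2 K \left(3 + K\right)$ ($l{\left(K \right)} = \left(3 + K\right) 2 K = 2 K \left(3 + K\right)$)
$Z = 12$
$k{\left(U \right)} = - \frac{82}{3}$ ($k{\left(U \right)} = - \frac{\left(3 + 2 \cdot 5 \left(3 + 5\right)\right) - 1}{3} = - \frac{\left(3 + 2 \cdot 5 \cdot 8\right) - 1}{3} = - \frac{\left(3 + 80\right) - 1}{3} = - \frac{83 - 1}{3} = \left(- \frac{1}{3}\right) 82 = - \frac{82}{3}$)
$Y{\left(q \right)} = 14 - q$ ($Y{\left(q \right)} = 8 - \left(-6 + q\right) = 14 - q$)
$Y^{2}{\left(k{\left(Z \right)} \right)} = \left(14 - - \frac{82}{3}\right)^{2} = \left(14 + \frac{82}{3}\right)^{2} = \left(\frac{124}{3}\right)^{2} = \frac{15376}{9}$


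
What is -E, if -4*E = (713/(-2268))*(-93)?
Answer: 22103/3024 ≈ 7.3092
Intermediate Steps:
E = -22103/3024 (E = -713/(-2268)*(-93)/4 = -713*(-1/2268)*(-93)/4 = -(-713)*(-93)/9072 = -¼*22103/756 = -22103/3024 ≈ -7.3092)
-E = -1*(-22103/3024) = 22103/3024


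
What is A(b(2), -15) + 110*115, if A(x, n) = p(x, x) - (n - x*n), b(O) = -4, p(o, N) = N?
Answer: 12721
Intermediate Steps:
A(x, n) = x - n + n*x (A(x, n) = x - (n - x*n) = x - (n - n*x) = x + (-n + n*x) = x - n + n*x)
A(b(2), -15) + 110*115 = (-4 - 1*(-15) - 15*(-4)) + 110*115 = (-4 + 15 + 60) + 12650 = 71 + 12650 = 12721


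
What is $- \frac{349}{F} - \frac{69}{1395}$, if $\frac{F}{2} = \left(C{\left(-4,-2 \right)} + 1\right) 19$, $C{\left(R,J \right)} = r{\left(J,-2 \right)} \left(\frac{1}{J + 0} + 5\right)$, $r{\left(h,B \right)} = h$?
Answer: $\frac{155293}{141360} \approx 1.0986$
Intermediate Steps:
$C{\left(R,J \right)} = J \left(5 + \frac{1}{J}\right)$ ($C{\left(R,J \right)} = J \left(\frac{1}{J + 0} + 5\right) = J \left(\frac{1}{J} + 5\right) = J \left(5 + \frac{1}{J}\right)$)
$F = -304$ ($F = 2 \left(\left(1 + 5 \left(-2\right)\right) + 1\right) 19 = 2 \left(\left(1 - 10\right) + 1\right) 19 = 2 \left(-9 + 1\right) 19 = 2 \left(\left(-8\right) 19\right) = 2 \left(-152\right) = -304$)
$- \frac{349}{F} - \frac{69}{1395} = - \frac{349}{-304} - \frac{69}{1395} = \left(-349\right) \left(- \frac{1}{304}\right) - \frac{23}{465} = \frac{349}{304} - \frac{23}{465} = \frac{155293}{141360}$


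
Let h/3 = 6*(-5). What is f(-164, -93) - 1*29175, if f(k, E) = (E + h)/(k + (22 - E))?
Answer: -1429392/49 ≈ -29171.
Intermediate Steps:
h = -90 (h = 3*(6*(-5)) = 3*(-30) = -90)
f(k, E) = (-90 + E)/(22 + k - E) (f(k, E) = (E - 90)/(k + (22 - E)) = (-90 + E)/(22 + k - E))
f(-164, -93) - 1*29175 = (-90 - 93)/(22 - 164 - 1*(-93)) - 1*29175 = -183/(22 - 164 + 93) - 29175 = -183/(-49) - 29175 = -1/49*(-183) - 29175 = 183/49 - 29175 = -1429392/49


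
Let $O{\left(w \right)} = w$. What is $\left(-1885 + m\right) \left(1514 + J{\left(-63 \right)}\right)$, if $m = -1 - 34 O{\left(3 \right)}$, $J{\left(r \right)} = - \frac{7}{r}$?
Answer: $- \frac{27090476}{9} \approx -3.0101 \cdot 10^{6}$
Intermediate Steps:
$m = -103$ ($m = -1 - 102 = -103$)
$\left(-1885 + m\right) \left(1514 + J{\left(-63 \right)}\right) = \left(-1885 - 103\right) \left(1514 - \frac{7}{-63}\right) = - 1988 \left(1514 - - \frac{1}{9}\right) = - 1988 \left(1514 + \frac{1}{9}\right) = \left(-1988\right) \frac{13627}{9} = - \frac{27090476}{9}$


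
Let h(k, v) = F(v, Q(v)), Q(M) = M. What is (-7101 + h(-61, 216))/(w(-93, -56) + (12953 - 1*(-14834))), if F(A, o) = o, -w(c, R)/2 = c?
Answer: -6885/27973 ≈ -0.24613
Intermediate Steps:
w(c, R) = -2*c
h(k, v) = v
(-7101 + h(-61, 216))/(w(-93, -56) + (12953 - 1*(-14834))) = (-7101 + 216)/(-2*(-93) + (12953 - 1*(-14834))) = -6885/(186 + (12953 + 14834)) = -6885/(186 + 27787) = -6885/27973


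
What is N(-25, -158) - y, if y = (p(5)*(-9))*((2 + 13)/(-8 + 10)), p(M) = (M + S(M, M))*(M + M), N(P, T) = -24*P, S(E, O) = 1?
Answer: 4650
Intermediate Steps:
p(M) = 2*M*(1 + M) (p(M) = (M + 1)*(M + M) = (1 + M)*(2*M) = 2*M*(1 + M))
y = -4050 (y = ((2*5*(1 + 5))*(-9))*((2 + 13)/(-8 + 10)) = ((2*5*6)*(-9))*(15/2) = (60*(-9))*(15*(½)) = -540*15/2 = -4050)
N(-25, -158) - y = -24*(-25) - 1*(-4050) = 600 + 4050 = 4650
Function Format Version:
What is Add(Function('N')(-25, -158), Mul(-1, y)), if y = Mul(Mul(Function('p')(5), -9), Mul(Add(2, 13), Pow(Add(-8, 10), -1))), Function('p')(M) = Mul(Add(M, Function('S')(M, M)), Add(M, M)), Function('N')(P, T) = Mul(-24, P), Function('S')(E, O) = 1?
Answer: 4650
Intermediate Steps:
Function('p')(M) = Mul(2, M, Add(1, M)) (Function('p')(M) = Mul(Add(M, 1), Add(M, M)) = Mul(Add(1, M), Mul(2, M)) = Mul(2, M, Add(1, M)))
y = -4050 (y = Mul(Mul(Mul(2, 5, Add(1, 5)), -9), Mul(Add(2, 13), Pow(Add(-8, 10), -1))) = Mul(Mul(Mul(2, 5, 6), -9), Mul(15, Pow(2, -1))) = Mul(Mul(60, -9), Mul(15, Rational(1, 2))) = Mul(-540, Rational(15, 2)) = -4050)
Add(Function('N')(-25, -158), Mul(-1, y)) = Add(Mul(-24, -25), Mul(-1, -4050)) = Add(600, 4050) = 4650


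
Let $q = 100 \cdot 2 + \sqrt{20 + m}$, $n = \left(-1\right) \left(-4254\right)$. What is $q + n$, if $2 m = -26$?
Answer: $4454 + \sqrt{7} \approx 4456.6$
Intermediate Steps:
$m = -13$ ($m = \frac{1}{2} \left(-26\right) = -13$)
$n = 4254$
$q = 200 + \sqrt{7}$ ($q = 100 \cdot 2 + \sqrt{20 - 13} = 200 + \sqrt{7} \approx 202.65$)
$q + n = \left(200 + \sqrt{7}\right) + 4254 = 4454 + \sqrt{7}$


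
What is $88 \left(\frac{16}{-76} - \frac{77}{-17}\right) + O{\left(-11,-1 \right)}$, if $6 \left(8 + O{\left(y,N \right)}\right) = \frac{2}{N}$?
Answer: $\frac{360205}{969} \approx 371.73$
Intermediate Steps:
$O{\left(y,N \right)} = -8 + \frac{1}{3 N}$ ($O{\left(y,N \right)} = -8 + \frac{2 \frac{1}{N}}{6} = -8 + \frac{1}{3 N}$)
$88 \left(\frac{16}{-76} - \frac{77}{-17}\right) + O{\left(-11,-1 \right)} = 88 \left(\frac{16}{-76} - \frac{77}{-17}\right) - \left(8 - \frac{1}{3 \left(-1\right)}\right) = 88 \left(16 \left(- \frac{1}{76}\right) - - \frac{77}{17}\right) + \left(-8 + \frac{1}{3} \left(-1\right)\right) = 88 \left(- \frac{4}{19} + \frac{77}{17}\right) - \frac{25}{3} = 88 \cdot \frac{1395}{323} - \frac{25}{3} = \frac{122760}{323} - \frac{25}{3} = \frac{360205}{969}$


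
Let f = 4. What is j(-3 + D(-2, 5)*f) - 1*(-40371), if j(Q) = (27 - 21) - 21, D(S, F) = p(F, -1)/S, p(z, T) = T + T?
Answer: 40356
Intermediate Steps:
p(z, T) = 2*T
D(S, F) = -2/S (D(S, F) = (2*(-1))/S = -2/S)
j(Q) = -15 (j(Q) = 6 - 21 = -15)
j(-3 + D(-2, 5)*f) - 1*(-40371) = -15 - 1*(-40371) = -15 + 40371 = 40356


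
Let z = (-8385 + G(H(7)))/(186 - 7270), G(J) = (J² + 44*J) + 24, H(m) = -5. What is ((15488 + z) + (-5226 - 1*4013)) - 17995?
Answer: -904349/77 ≈ -11745.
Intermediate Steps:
G(J) = 24 + J² + 44*J
z = 93/77 (z = (-8385 + (24 + (-5)² + 44*(-5)))/(186 - 7270) = (-8385 + (24 + 25 - 220))/(-7084) = (-8385 - 171)*(-1/7084) = -8556*(-1/7084) = 93/77 ≈ 1.2078)
((15488 + z) + (-5226 - 1*4013)) - 17995 = ((15488 + 93/77) + (-5226 - 1*4013)) - 17995 = (1192669/77 + (-5226 - 4013)) - 17995 = (1192669/77 - 9239) - 17995 = 481266/77 - 17995 = -904349/77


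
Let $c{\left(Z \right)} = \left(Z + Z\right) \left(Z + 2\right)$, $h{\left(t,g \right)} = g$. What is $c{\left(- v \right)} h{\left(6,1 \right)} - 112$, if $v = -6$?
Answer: $-16$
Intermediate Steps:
$c{\left(Z \right)} = 2 Z \left(2 + Z\right)$
$c{\left(- v \right)} h{\left(6,1 \right)} - 112 = 2 \left(\left(-1\right) \left(-6\right)\right) \left(2 - -6\right) 1 - 112 = 2 \cdot 6 \left(2 + 6\right) 1 - 112 = 2 \cdot 6 \cdot 8 \cdot 1 - 112 = 96 \cdot 1 - 112 = 96 - 112 = -16$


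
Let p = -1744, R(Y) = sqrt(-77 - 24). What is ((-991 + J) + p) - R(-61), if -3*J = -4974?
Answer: -1077 - I*sqrt(101) ≈ -1077.0 - 10.05*I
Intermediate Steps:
R(Y) = I*sqrt(101) (R(Y) = sqrt(-101) = I*sqrt(101))
J = 1658 (J = -1/3*(-4974) = 1658)
((-991 + J) + p) - R(-61) = ((-991 + 1658) - 1744) - I*sqrt(101) = (667 - 1744) - I*sqrt(101) = -1077 - I*sqrt(101)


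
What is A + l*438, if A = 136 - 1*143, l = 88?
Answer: 38537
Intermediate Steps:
A = -7 (A = 136 - 143 = -7)
A + l*438 = -7 + 88*438 = -7 + 38544 = 38537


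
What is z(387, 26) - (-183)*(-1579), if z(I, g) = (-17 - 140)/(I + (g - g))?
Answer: -111826516/387 ≈ -2.8896e+5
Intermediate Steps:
z(I, g) = -157/I (z(I, g) = -157/(I + 0) = -157/I)
z(387, 26) - (-183)*(-1579) = -157/387 - (-183)*(-1579) = -157*1/387 - 1*288957 = -157/387 - 288957 = -111826516/387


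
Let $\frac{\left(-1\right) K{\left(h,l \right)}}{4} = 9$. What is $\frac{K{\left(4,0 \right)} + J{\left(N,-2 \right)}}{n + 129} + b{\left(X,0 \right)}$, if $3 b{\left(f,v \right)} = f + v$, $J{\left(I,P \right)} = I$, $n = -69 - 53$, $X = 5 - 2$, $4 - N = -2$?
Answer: $- \frac{23}{7} \approx -3.2857$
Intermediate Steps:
$K{\left(h,l \right)} = -36$ ($K{\left(h,l \right)} = \left(-4\right) 9 = -36$)
$N = 6$ ($N = 4 - -2 = 4 + 2 = 6$)
$X = 3$ ($X = 5 - 2 = 3$)
$n = -122$ ($n = -69 - 53 = -122$)
$b{\left(f,v \right)} = \frac{f}{3} + \frac{v}{3}$ ($b{\left(f,v \right)} = \frac{f + v}{3} = \frac{f}{3} + \frac{v}{3}$)
$\frac{K{\left(4,0 \right)} + J{\left(N,-2 \right)}}{n + 129} + b{\left(X,0 \right)} = \frac{-36 + 6}{-122 + 129} + \left(\frac{1}{3} \cdot 3 + \frac{1}{3} \cdot 0\right) = - \frac{30}{7} + \left(1 + 0\right) = \left(-30\right) \frac{1}{7} + 1 = - \frac{30}{7} + 1 = - \frac{23}{7}$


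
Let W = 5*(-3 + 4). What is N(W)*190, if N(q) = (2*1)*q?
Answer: 1900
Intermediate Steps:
W = 5 (W = 5*1 = 5)
N(q) = 2*q
N(W)*190 = (2*5)*190 = 10*190 = 1900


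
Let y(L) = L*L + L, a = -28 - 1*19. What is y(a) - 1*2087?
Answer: 75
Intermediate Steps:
a = -47 (a = -28 - 19 = -47)
y(L) = L + L² (y(L) = L² + L = L + L²)
y(a) - 1*2087 = -47*(1 - 47) - 1*2087 = -47*(-46) - 2087 = 2162 - 2087 = 75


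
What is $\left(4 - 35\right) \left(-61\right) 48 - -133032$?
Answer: $223800$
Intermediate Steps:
$\left(4 - 35\right) \left(-61\right) 48 - -133032 = \left(-31\right) \left(-61\right) 48 + 133032 = 1891 \cdot 48 + 133032 = 90768 + 133032 = 223800$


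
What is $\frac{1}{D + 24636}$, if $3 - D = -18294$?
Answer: $\frac{1}{42933} \approx 2.3292 \cdot 10^{-5}$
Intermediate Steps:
$D = 18297$ ($D = 3 - -18294 = 3 + 18294 = 18297$)
$\frac{1}{D + 24636} = \frac{1}{18297 + 24636} = \frac{1}{42933}$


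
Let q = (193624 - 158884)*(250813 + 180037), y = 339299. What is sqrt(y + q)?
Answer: 53*sqrt(5328611) ≈ 1.2234e+5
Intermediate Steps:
q = 14967729000 (q = 34740*430850 = 14967729000)
sqrt(y + q) = sqrt(339299 + 14967729000) = sqrt(14968068299) = 53*sqrt(5328611)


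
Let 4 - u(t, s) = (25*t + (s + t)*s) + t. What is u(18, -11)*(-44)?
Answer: 17028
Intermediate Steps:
u(t, s) = 4 - 26*t - s*(s + t) (u(t, s) = 4 - ((25*t + (s + t)*s) + t) = 4 - ((25*t + s*(s + t)) + t) = 4 - (26*t + s*(s + t)) = 4 + (-26*t - s*(s + t)) = 4 - 26*t - s*(s + t))
u(18, -11)*(-44) = (4 - 1*(-11)² - 26*18 - 1*(-11)*18)*(-44) = (4 - 1*121 - 468 + 198)*(-44) = (4 - 121 - 468 + 198)*(-44) = -387*(-44) = 17028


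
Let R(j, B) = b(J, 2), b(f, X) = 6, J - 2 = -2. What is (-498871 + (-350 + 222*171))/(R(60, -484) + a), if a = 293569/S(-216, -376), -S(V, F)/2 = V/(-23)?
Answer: 199263888/6749495 ≈ 29.523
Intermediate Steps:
S(V, F) = 2*V/23 (S(V, F) = -2*V/(-23) = -2*V*(-1)/23 = -(-2)*V/23 = 2*V/23)
J = 0 (J = 2 - 2 = 0)
a = -6752087/432 (a = 293569/(((2/23)*(-216))) = 293569/(-432/23) = 293569*(-23/432) = -6752087/432 ≈ -15630.)
R(j, B) = 6
(-498871 + (-350 + 222*171))/(R(60, -484) + a) = (-498871 + (-350 + 222*171))/(6 - 6752087/432) = (-498871 + (-350 + 37962))/(-6749495/432) = (-498871 + 37612)*(-432/6749495) = -461259*(-432/6749495) = 199263888/6749495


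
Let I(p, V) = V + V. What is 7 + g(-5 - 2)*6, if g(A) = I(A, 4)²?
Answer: 391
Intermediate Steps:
I(p, V) = 2*V
g(A) = 64 (g(A) = (2*4)² = 8² = 64)
7 + g(-5 - 2)*6 = 7 + 64*6 = 7 + 384 = 391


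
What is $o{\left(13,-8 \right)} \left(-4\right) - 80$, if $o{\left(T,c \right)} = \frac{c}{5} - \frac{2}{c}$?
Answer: $- \frac{373}{5} \approx -74.6$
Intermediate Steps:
$o{\left(T,c \right)} = - \frac{2}{c} + \frac{c}{5}$ ($o{\left(T,c \right)} = c \frac{1}{5} - \frac{2}{c} = \frac{c}{5} - \frac{2}{c} = - \frac{2}{c} + \frac{c}{5}$)
$o{\left(13,-8 \right)} \left(-4\right) - 80 = \left(- \frac{2}{-8} + \frac{1}{5} \left(-8\right)\right) \left(-4\right) - 80 = \left(\left(-2\right) \left(- \frac{1}{8}\right) - \frac{8}{5}\right) \left(-4\right) - 80 = \left(\frac{1}{4} - \frac{8}{5}\right) \left(-4\right) - 80 = \left(- \frac{27}{20}\right) \left(-4\right) - 80 = \frac{27}{5} - 80 = - \frac{373}{5}$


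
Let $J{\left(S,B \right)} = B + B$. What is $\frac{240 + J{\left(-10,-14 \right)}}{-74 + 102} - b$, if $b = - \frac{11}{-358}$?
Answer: $\frac{18897}{2506} \approx 7.5407$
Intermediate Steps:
$J{\left(S,B \right)} = 2 B$
$b = \frac{11}{358}$ ($b = \left(-11\right) \left(- \frac{1}{358}\right) = \frac{11}{358} \approx 0.030726$)
$\frac{240 + J{\left(-10,-14 \right)}}{-74 + 102} - b = \frac{240 + 2 \left(-14\right)}{-74 + 102} - \frac{11}{358} = \frac{240 - 28}{28} - \frac{11}{358} = 212 \cdot \frac{1}{28} - \frac{11}{358} = \frac{53}{7} - \frac{11}{358} = \frac{18897}{2506}$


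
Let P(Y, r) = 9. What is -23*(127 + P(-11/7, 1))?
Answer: -3128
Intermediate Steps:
-23*(127 + P(-11/7, 1)) = -23*(127 + 9) = -23*136 = -3128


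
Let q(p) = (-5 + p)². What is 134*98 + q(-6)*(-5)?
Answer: 12527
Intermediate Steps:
134*98 + q(-6)*(-5) = 134*98 + (-5 - 6)²*(-5) = 13132 + (-11)²*(-5) = 13132 + 121*(-5) = 13132 - 605 = 12527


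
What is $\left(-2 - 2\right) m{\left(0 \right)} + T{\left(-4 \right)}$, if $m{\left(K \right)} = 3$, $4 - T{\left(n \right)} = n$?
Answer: $-4$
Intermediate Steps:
$T{\left(n \right)} = 4 - n$
$\left(-2 - 2\right) m{\left(0 \right)} + T{\left(-4 \right)} = \left(-2 - 2\right) 3 + \left(4 - -4\right) = \left(-4\right) 3 + \left(4 + 4\right) = -12 + 8 = -4$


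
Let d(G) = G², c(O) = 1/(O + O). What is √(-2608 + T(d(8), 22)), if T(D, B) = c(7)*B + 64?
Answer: 37*I*√91/7 ≈ 50.422*I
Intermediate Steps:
c(O) = 1/(2*O)
T(D, B) = 64 + B/14 (T(D, B) = ((½)/7)*B + 64 = ((½)*(⅐))*B + 64 = B/14 + 64 = 64 + B/14)
√(-2608 + T(d(8), 22)) = √(-2608 + (64 + (1/14)*22)) = √(-2608 + (64 + 11/7)) = √(-2608 + 459/7) = √(-17797/7) = 37*I*√91/7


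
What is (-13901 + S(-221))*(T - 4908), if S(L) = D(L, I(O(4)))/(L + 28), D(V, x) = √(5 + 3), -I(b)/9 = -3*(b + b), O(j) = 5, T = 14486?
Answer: -133143778 - 19156*√2/193 ≈ -1.3314e+8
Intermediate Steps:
I(b) = 54*b (I(b) = -(-27)*(b + b) = -(-27)*2*b = -(-54)*b = 54*b)
D(V, x) = 2*√2 (D(V, x) = √8 = 2*√2)
S(L) = 2*√2/(28 + L) (S(L) = (2*√2)/(L + 28) = (2*√2)/(28 + L) = 2*√2/(28 + L))
(-13901 + S(-221))*(T - 4908) = (-13901 + 2*√2/(28 - 221))*(14486 - 4908) = (-13901 + 2*√2/(-193))*9578 = (-13901 + 2*√2*(-1/193))*9578 = (-13901 - 2*√2/193)*9578 = -133143778 - 19156*√2/193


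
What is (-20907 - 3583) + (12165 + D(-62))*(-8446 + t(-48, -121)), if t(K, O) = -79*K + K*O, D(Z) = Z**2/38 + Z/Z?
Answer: 268504394/19 ≈ 1.4132e+7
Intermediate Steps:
D(Z) = 1 + Z**2/38 (D(Z) = Z**2*(1/38) + 1 = Z**2/38 + 1 = 1 + Z**2/38)
(-20907 - 3583) + (12165 + D(-62))*(-8446 + t(-48, -121)) = (-20907 - 3583) + (12165 + (1 + (1/38)*(-62)**2))*(-8446 - 48*(-79 - 121)) = -24490 + (12165 + (1 + (1/38)*3844))*(-8446 - 48*(-200)) = -24490 + (12165 + (1 + 1922/19))*(-8446 + 9600) = -24490 + (12165 + 1941/19)*1154 = -24490 + (233076/19)*1154 = -24490 + 268969704/19 = 268504394/19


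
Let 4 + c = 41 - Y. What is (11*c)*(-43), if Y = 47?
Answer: 4730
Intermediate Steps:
c = -10 (c = -4 + (41 - 1*47) = -4 + (41 - 47) = -4 - 6 = -10)
(11*c)*(-43) = (11*(-10))*(-43) = -110*(-43) = 4730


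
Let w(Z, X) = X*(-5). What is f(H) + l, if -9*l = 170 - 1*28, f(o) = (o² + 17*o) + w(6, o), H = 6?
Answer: 830/9 ≈ 92.222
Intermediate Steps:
w(Z, X) = -5*X
f(o) = o² + 12*o (f(o) = (o² + 17*o) - 5*o = o² + 12*o)
l = -142/9 (l = -(170 - 1*28)/9 = -(170 - 28)/9 = -⅑*142 = -142/9 ≈ -15.778)
f(H) + l = 6*(12 + 6) - 142/9 = 6*18 - 142/9 = 108 - 142/9 = 830/9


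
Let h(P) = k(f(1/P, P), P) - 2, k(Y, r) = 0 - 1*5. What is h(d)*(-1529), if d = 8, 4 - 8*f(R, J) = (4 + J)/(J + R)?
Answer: 10703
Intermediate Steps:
f(R, J) = 1/2 - (4 + J)/(8*(J + R))
k(Y, r) = -5 (k(Y, r) = 0 - 5 = -5)
h(P) = -7 (h(P) = -5 - 2 = -7)
h(d)*(-1529) = -7*(-1529) = 10703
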